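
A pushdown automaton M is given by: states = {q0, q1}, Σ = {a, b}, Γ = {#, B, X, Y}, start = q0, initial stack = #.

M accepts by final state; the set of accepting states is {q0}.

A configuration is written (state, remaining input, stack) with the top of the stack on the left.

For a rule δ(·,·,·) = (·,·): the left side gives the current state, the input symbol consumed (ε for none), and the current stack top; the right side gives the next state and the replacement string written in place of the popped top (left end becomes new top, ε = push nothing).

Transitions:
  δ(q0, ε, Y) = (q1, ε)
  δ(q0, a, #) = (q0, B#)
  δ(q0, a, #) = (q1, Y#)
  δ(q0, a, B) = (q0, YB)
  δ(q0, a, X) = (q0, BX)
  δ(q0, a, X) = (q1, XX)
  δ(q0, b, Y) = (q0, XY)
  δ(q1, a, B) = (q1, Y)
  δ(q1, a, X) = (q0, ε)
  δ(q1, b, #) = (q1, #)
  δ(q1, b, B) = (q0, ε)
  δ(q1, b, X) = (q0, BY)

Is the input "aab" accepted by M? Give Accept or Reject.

One accepting computation: (q0, aab, #) ⊢ (q0, ab, B#) ⊢ (q0, b, YB#) ⊢ (q0, ε, XYB#)
All input consumed and state q0 ∈ F.

Accept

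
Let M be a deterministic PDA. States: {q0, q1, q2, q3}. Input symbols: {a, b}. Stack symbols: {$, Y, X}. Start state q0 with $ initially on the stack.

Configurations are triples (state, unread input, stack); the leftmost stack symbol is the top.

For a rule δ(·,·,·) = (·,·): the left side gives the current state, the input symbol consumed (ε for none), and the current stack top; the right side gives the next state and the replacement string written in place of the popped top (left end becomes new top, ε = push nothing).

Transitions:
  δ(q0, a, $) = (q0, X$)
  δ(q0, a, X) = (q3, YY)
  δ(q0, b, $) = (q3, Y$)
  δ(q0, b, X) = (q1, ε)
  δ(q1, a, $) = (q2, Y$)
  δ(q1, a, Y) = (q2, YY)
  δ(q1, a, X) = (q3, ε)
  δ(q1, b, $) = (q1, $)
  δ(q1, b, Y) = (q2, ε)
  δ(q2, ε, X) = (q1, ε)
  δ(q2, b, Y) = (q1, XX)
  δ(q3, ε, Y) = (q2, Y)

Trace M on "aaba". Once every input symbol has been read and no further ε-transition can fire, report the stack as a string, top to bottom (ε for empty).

XY$

(q0, aaba, $)
  read a, top $: go to q0, push X$ → (q0, aba, X$)
  read a, top X: go to q3, push YY → (q3, ba, YY$)
  ε-move, top Y: go to q2, push Y → (q2, ba, YY$)
  read b, top Y: go to q1, push XX → (q1, a, XXY$)
  read a, top X: go to q3, push ε → (q3, ε, XY$)
All input consumed in state q3 with stack XY$.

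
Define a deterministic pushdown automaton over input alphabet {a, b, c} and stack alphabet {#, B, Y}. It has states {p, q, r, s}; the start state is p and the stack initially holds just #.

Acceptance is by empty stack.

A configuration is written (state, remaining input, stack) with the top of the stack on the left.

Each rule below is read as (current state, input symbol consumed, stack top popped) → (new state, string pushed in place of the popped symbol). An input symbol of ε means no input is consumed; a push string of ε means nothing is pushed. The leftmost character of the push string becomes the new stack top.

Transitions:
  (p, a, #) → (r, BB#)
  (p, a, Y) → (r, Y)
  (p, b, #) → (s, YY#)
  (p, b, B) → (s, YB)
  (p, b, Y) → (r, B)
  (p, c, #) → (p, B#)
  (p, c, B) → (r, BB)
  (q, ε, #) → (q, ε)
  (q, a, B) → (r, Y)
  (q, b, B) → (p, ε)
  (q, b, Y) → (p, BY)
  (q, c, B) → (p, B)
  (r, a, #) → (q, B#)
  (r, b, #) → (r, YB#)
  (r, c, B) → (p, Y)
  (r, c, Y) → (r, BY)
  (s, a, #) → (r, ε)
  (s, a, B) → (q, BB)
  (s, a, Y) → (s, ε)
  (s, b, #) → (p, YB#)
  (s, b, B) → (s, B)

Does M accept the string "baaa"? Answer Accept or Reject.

(p, baaa, #) ⊢ (s, aaa, YY#) ⊢ (s, aa, Y#) ⊢ (s, a, #) ⊢ (r, ε, ε)
All input consumed and the stack is empty.

Accept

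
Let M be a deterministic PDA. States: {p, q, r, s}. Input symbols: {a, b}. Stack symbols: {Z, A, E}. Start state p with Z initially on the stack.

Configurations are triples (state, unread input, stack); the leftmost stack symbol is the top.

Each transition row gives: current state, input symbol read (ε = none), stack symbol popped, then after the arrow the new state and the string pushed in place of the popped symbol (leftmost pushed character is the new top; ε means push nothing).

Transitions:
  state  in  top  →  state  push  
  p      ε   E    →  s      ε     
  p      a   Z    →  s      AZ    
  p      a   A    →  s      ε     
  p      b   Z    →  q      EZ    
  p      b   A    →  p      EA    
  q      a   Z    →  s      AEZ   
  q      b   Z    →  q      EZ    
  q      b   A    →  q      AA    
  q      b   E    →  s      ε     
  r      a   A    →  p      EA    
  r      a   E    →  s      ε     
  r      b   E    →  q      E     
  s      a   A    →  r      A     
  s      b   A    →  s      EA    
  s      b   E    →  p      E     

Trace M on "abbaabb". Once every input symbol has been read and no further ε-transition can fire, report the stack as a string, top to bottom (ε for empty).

AZ

(p, abbaabb, Z)
  read a, top Z: go to s, push AZ → (s, bbaabb, AZ)
  read b, top A: go to s, push EA → (s, baabb, EAZ)
  read b, top E: go to p, push E → (p, aabb, EAZ)
  ε-move, top E: go to s, push ε → (s, aabb, AZ)
  read a, top A: go to r, push A → (r, abb, AZ)
  read a, top A: go to p, push EA → (p, bb, EAZ)
  ε-move, top E: go to s, push ε → (s, bb, AZ)
  read b, top A: go to s, push EA → (s, b, EAZ)
  read b, top E: go to p, push E → (p, ε, EAZ)
  ε-move, top E: go to s, push ε → (s, ε, AZ)
All input consumed in state s with stack AZ.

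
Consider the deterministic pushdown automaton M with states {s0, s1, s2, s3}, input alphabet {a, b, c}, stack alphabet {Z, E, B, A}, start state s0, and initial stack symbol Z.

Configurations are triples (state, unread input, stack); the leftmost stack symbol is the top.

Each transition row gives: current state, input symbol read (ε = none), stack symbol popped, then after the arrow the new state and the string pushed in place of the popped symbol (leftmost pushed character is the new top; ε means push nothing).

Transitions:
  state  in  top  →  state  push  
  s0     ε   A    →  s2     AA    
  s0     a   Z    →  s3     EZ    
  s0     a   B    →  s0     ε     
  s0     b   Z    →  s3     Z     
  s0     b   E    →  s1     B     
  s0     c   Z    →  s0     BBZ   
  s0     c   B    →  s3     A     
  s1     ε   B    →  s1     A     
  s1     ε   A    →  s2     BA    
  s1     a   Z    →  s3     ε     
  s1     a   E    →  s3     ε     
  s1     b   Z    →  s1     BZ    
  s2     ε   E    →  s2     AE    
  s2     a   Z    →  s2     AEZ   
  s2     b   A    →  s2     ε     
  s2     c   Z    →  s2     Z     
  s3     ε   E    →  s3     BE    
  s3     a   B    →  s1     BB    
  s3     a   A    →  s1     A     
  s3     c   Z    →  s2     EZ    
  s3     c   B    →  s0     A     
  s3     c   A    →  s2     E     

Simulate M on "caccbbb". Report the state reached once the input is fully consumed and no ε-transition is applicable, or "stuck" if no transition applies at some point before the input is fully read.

(s0, caccbbb, Z)
  read c, top Z: go to s0, push BBZ → (s0, accbbb, BBZ)
  read a, top B: go to s0, push ε → (s0, ccbbb, BZ)
  read c, top B: go to s3, push A → (s3, cbbb, AZ)
  read c, top A: go to s2, push E → (s2, bbb, EZ)
  ε-move, top E: go to s2, push AE → (s2, bbb, AEZ)
  read b, top A: go to s2, push ε → (s2, bb, EZ)
  ε-move, top E: go to s2, push AE → (s2, bb, AEZ)
  read b, top A: go to s2, push ε → (s2, b, EZ)
  ε-move, top E: go to s2, push AE → (s2, b, AEZ)
  read b, top A: go to s2, push ε → (s2, ε, EZ)
  ε-move, top E: go to s2, push AE → (s2, ε, AEZ)
All input consumed; M is in state s2.

s2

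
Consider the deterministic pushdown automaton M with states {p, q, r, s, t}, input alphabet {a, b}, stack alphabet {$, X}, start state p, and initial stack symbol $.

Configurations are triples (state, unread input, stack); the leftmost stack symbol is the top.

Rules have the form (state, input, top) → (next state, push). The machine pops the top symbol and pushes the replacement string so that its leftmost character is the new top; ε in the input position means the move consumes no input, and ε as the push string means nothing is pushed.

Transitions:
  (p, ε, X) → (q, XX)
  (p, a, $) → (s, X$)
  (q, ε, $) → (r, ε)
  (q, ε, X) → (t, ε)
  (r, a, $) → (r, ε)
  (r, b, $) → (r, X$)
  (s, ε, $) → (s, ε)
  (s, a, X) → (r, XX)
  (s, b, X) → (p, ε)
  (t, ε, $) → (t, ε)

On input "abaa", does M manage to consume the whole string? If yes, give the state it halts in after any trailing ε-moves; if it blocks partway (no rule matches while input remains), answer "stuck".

(p, abaa, $)
  read a, top $: go to s, push X$ → (s, baa, X$)
  read b, top X: go to p, push ε → (p, aa, $)
  read a, top $: go to s, push X$ → (s, a, X$)
  read a, top X: go to r, push XX → (r, ε, XX$)
All input consumed; M is in state r.

r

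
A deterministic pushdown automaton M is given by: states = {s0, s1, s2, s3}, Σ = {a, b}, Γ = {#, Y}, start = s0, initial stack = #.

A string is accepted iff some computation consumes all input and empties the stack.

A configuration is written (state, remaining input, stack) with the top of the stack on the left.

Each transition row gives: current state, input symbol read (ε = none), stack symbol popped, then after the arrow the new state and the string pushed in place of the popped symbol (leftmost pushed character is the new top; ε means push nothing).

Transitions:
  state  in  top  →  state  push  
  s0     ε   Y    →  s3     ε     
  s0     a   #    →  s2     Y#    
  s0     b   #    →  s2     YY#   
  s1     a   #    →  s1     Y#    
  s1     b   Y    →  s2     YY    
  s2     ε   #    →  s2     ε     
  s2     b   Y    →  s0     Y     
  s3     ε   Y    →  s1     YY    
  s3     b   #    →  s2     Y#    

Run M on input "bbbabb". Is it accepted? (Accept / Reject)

(s0, bbbabb, #) ⊢ (s2, bbabb, YY#) ⊢ (s0, babb, YY#) ⊢ (s3, babb, Y#) ⊢ (s1, babb, YY#) ⊢ (s2, abb, YYY#)
No transition applies at (s2, abb, YYY#); input not fully consumed.

Reject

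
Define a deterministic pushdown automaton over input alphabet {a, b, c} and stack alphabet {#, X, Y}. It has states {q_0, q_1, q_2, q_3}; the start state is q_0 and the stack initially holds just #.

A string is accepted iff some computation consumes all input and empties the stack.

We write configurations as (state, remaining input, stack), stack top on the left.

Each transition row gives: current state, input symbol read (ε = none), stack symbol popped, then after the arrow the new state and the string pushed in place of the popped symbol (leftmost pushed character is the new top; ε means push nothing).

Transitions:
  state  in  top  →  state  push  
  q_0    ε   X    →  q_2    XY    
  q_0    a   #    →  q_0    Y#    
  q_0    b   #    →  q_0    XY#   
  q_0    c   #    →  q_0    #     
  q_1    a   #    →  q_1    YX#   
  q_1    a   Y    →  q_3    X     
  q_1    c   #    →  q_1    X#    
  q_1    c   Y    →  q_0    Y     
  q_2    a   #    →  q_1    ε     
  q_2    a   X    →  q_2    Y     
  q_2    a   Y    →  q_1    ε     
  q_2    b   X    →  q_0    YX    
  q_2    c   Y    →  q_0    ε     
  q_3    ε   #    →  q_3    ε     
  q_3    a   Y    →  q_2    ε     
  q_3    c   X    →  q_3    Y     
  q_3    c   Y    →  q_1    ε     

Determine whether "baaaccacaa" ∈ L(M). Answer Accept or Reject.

(q_0, baaaccacaa, #)
  read b, top #: go to q_0, push XY# → (q_0, aaaccacaa, XY#)
  ε-move, top X: go to q_2, push XY → (q_2, aaaccacaa, XYY#)
  read a, top X: go to q_2, push Y → (q_2, aaccacaa, YYY#)
  read a, top Y: go to q_1, push ε → (q_1, accacaa, YY#)
  read a, top Y: go to q_3, push X → (q_3, ccacaa, XY#)
  read c, top X: go to q_3, push Y → (q_3, cacaa, YY#)
  read c, top Y: go to q_1, push ε → (q_1, acaa, Y#)
  read a, top Y: go to q_3, push X → (q_3, caa, X#)
  read c, top X: go to q_3, push Y → (q_3, aa, Y#)
  read a, top Y: go to q_2, push ε → (q_2, a, #)
  read a, top #: go to q_1, push ε → (q_1, ε, ε)
All input consumed and the stack is empty.

Accept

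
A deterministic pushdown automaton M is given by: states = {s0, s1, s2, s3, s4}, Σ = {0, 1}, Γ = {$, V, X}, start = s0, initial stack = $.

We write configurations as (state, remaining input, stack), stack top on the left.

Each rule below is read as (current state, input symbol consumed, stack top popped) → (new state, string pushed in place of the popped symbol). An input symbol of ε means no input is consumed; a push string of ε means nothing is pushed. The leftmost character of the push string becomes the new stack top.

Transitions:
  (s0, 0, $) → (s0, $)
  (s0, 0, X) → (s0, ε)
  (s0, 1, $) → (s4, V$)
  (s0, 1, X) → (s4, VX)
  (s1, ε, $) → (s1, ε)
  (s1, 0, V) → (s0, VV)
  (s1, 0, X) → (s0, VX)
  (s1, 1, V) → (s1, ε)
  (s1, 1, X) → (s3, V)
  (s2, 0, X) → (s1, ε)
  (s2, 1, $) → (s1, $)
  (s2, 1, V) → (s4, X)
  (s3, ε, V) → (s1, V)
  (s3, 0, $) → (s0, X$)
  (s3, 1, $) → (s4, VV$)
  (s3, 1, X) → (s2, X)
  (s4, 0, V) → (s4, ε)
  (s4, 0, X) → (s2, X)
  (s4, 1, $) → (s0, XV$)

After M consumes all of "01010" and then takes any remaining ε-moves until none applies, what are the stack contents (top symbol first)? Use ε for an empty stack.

(s0, 01010, $)
  read 0, top $: go to s0, push $ → (s0, 1010, $)
  read 1, top $: go to s4, push V$ → (s4, 010, V$)
  read 0, top V: go to s4, push ε → (s4, 10, $)
  read 1, top $: go to s0, push XV$ → (s0, 0, XV$)
  read 0, top X: go to s0, push ε → (s0, ε, V$)
All input consumed in state s0 with stack V$.

V$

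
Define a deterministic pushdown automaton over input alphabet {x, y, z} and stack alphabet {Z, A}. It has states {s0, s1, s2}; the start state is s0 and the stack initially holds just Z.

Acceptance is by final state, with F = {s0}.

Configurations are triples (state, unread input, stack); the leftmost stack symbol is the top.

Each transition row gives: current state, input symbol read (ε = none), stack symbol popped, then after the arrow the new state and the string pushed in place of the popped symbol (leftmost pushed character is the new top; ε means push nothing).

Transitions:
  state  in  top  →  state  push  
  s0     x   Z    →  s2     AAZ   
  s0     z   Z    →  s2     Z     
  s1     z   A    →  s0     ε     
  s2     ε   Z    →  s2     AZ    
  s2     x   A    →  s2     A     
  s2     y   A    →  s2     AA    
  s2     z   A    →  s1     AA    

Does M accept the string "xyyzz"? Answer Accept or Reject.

Accept

(s0, xyyzz, Z)
  read x, top Z: go to s2, push AAZ → (s2, yyzz, AAZ)
  read y, top A: go to s2, push AA → (s2, yzz, AAAZ)
  read y, top A: go to s2, push AA → (s2, zz, AAAAZ)
  read z, top A: go to s1, push AA → (s1, z, AAAAAZ)
  read z, top A: go to s0, push ε → (s0, ε, AAAAZ)
All input consumed; state s0 ∈ F.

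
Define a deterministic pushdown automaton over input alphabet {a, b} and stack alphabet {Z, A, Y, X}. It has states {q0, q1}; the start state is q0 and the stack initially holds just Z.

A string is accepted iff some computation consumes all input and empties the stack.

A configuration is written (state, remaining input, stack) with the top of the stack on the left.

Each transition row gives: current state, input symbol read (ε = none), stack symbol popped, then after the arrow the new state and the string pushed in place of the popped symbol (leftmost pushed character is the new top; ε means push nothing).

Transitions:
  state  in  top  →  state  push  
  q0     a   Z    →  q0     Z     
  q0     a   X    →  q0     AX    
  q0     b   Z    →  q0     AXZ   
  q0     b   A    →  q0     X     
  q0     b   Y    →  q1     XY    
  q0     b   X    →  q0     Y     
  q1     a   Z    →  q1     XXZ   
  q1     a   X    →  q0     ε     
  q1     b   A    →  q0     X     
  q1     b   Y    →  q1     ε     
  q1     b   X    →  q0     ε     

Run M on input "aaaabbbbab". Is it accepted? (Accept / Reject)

Reject

(q0, aaaabbbbab, Z) ⊢ (q0, aaabbbbab, Z) ⊢ (q0, aabbbbab, Z) ⊢ (q0, abbbbab, Z) ⊢ (q0, bbbbab, Z) ⊢ (q0, bbbab, AXZ) ⊢ (q0, bbab, XXZ) ⊢ (q0, bab, YXZ) ⊢ (q1, ab, XYXZ) ⊢ (q0, b, YXZ) ⊢ (q1, ε, XYXZ)
All input consumed; stack is XYXZ, not empty, and no further ε-move applies.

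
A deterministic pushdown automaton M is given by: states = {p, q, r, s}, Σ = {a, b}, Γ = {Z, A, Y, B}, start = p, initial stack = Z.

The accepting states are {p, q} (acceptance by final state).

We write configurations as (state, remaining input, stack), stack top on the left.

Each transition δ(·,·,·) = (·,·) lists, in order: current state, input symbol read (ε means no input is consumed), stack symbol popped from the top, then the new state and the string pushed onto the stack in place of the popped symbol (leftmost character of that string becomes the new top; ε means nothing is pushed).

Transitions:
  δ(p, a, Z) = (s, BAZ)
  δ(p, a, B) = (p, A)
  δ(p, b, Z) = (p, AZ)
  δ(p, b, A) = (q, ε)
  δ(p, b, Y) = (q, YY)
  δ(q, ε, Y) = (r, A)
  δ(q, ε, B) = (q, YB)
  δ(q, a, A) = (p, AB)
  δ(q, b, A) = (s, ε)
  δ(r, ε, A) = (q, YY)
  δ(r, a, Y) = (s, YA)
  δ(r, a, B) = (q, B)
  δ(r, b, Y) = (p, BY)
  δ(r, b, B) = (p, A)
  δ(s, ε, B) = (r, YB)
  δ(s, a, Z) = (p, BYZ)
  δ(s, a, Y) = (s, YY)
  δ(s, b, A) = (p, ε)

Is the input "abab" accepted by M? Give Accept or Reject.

Accept

(p, abab, Z) ⊢ (s, bab, BAZ) ⊢ (r, bab, YBAZ) ⊢ (p, ab, BYBAZ) ⊢ (p, b, AYBAZ) ⊢ (q, ε, YBAZ)
All input consumed; state q ∈ F.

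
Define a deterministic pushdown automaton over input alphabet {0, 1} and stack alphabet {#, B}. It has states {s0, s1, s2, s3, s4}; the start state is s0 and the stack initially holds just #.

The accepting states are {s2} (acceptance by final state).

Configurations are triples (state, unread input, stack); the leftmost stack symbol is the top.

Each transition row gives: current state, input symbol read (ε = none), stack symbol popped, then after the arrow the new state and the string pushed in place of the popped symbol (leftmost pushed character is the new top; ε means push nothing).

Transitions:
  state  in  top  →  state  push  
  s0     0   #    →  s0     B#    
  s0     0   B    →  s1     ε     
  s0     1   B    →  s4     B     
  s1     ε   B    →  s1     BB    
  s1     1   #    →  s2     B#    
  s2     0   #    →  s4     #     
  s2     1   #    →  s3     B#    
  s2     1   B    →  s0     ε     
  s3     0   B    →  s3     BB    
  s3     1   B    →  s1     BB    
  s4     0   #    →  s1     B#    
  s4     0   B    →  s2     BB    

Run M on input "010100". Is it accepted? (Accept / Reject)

(s0, 010100, #)
  read 0, top #: go to s0, push B# → (s0, 10100, B#)
  read 1, top B: go to s4, push B → (s4, 0100, B#)
  read 0, top B: go to s2, push BB → (s2, 100, BB#)
  read 1, top B: go to s0, push ε → (s0, 00, B#)
  read 0, top B: go to s1, push ε → (s1, 0, #)
No transition applies at (s1, 0, #); input not fully consumed.

Reject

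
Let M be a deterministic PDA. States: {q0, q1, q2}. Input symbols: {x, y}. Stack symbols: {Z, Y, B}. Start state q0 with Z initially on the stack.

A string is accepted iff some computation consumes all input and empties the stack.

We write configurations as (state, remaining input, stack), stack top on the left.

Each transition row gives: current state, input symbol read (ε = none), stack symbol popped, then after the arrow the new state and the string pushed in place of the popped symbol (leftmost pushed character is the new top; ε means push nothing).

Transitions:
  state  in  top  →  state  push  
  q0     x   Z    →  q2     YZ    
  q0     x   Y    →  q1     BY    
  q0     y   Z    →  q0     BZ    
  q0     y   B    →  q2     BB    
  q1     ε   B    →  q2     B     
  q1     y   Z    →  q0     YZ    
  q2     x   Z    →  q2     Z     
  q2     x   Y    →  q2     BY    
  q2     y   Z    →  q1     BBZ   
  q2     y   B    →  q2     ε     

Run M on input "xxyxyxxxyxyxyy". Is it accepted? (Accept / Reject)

(q0, xxyxyxxxyxyxyy, Z) ⊢ (q2, xyxyxxxyxyxyy, YZ) ⊢ (q2, yxyxxxyxyxyy, BYZ) ⊢ (q2, xyxxxyxyxyy, YZ) ⊢ (q2, yxxxyxyxyy, BYZ) ⊢ (q2, xxxyxyxyy, YZ) ⊢ (q2, xxyxyxyy, BYZ)
No transition applies at (q2, xxyxyxyy, BYZ); input not fully consumed.

Reject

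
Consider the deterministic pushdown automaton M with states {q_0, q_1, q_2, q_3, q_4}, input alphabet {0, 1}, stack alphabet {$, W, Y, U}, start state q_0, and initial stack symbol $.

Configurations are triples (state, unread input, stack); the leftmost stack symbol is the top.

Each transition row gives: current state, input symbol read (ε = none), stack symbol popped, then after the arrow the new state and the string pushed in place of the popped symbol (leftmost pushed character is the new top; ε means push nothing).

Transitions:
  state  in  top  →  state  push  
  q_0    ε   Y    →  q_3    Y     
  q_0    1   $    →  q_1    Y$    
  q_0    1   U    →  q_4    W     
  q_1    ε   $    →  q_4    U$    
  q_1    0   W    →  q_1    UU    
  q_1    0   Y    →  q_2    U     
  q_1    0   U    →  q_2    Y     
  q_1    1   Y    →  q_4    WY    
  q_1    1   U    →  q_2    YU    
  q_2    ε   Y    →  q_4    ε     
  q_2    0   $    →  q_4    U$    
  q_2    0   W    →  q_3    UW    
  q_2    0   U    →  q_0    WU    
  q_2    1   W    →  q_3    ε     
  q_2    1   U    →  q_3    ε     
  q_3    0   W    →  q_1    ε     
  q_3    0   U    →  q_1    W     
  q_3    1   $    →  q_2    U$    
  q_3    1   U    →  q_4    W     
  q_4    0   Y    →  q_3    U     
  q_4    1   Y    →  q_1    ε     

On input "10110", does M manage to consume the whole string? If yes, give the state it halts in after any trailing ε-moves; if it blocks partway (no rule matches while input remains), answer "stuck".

(q_0, 10110, $)
  read 1, top $: go to q_1, push Y$ → (q_1, 0110, Y$)
  read 0, top Y: go to q_2, push U → (q_2, 110, U$)
  read 1, top U: go to q_3, push ε → (q_3, 10, $)
  read 1, top $: go to q_2, push U$ → (q_2, 0, U$)
  read 0, top U: go to q_0, push WU → (q_0, ε, WU$)
All input consumed; M is in state q_0.

q_0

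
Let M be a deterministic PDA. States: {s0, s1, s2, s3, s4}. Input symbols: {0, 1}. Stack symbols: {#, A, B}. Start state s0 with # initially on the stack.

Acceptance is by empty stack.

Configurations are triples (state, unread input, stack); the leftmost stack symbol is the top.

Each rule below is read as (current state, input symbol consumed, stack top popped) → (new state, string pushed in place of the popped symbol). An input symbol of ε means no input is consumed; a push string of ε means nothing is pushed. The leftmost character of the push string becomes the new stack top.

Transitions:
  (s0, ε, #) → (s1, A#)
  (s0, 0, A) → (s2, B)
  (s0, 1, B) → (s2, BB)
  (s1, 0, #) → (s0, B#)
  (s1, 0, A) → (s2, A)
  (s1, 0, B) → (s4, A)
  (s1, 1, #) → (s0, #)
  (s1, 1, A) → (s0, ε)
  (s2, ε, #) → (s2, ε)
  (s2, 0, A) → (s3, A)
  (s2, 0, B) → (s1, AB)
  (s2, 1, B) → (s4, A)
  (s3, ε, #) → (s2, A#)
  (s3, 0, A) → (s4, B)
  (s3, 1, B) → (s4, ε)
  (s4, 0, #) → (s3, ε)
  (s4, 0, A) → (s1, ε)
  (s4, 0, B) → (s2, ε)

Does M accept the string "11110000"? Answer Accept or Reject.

Accept

(s0, 11110000, #) ⊢ (s1, 11110000, A#) ⊢ (s0, 1110000, #) ⊢ (s1, 1110000, A#) ⊢ (s0, 110000, #) ⊢ (s1, 110000, A#) ⊢ (s0, 10000, #) ⊢ (s1, 10000, A#) ⊢ (s0, 0000, #) ⊢ (s1, 0000, A#) ⊢ (s2, 000, A#) ⊢ (s3, 00, A#) ⊢ (s4, 0, B#) ⊢ (s2, ε, #) ⊢ (s2, ε, ε)
All input consumed and the stack is empty.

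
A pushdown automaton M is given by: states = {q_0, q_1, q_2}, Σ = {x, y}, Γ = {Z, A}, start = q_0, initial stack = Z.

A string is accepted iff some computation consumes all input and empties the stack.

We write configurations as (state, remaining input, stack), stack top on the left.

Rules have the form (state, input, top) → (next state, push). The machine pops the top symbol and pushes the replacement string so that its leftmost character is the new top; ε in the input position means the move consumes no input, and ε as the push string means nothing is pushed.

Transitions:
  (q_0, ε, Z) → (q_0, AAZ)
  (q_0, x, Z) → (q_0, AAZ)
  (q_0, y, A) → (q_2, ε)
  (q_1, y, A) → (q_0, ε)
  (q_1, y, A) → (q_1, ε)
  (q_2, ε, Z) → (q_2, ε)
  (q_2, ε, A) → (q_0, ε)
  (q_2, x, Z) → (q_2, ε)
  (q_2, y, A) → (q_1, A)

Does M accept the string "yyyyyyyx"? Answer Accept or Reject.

No computation consumes all input and empties the stack.

Reject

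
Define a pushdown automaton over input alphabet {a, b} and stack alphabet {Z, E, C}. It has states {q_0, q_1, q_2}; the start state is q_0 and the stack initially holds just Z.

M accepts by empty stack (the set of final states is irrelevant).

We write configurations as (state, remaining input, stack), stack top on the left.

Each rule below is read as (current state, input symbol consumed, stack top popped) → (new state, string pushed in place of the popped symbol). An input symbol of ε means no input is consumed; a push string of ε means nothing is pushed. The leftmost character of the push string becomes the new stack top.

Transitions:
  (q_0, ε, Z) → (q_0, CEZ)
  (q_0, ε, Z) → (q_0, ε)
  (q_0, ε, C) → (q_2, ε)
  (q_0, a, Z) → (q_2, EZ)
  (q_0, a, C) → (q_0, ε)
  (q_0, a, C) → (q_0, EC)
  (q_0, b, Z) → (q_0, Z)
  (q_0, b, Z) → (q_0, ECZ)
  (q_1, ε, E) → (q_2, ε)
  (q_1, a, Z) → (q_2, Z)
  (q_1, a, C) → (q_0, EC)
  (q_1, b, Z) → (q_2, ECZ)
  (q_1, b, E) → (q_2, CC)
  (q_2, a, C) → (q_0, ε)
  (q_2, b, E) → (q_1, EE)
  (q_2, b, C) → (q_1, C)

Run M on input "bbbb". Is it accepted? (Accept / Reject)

One accepting computation: (q_0, bbbb, Z) ⊢ (q_0, bbb, Z) ⊢ (q_0, bb, Z) ⊢ (q_0, b, Z) ⊢ (q_0, ε, Z) ⊢ (q_0, ε, ε)
All input consumed and the stack is empty.

Accept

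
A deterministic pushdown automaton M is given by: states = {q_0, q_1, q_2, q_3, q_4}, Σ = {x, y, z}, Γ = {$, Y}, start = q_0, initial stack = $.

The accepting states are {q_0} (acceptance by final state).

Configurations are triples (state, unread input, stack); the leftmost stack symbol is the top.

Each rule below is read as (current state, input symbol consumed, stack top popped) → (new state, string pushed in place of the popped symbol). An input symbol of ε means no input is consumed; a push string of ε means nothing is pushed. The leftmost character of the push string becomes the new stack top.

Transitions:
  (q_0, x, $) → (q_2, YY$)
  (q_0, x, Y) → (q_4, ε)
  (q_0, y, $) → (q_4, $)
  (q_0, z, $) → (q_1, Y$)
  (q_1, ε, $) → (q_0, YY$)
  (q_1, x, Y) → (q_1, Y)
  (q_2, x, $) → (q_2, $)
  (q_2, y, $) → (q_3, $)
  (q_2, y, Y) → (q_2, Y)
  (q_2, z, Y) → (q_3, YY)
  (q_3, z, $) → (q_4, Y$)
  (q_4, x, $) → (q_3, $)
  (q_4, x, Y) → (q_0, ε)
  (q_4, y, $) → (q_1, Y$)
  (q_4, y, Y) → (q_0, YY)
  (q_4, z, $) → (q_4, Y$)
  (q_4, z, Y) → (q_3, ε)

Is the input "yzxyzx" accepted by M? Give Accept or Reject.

(q_0, yzxyzx, $)
  read y, top $: go to q_4, push $ → (q_4, zxyzx, $)
  read z, top $: go to q_4, push Y$ → (q_4, xyzx, Y$)
  read x, top Y: go to q_0, push ε → (q_0, yzx, $)
  read y, top $: go to q_4, push $ → (q_4, zx, $)
  read z, top $: go to q_4, push Y$ → (q_4, x, Y$)
  read x, top Y: go to q_0, push ε → (q_0, ε, $)
All input consumed; state q_0 ∈ F.

Accept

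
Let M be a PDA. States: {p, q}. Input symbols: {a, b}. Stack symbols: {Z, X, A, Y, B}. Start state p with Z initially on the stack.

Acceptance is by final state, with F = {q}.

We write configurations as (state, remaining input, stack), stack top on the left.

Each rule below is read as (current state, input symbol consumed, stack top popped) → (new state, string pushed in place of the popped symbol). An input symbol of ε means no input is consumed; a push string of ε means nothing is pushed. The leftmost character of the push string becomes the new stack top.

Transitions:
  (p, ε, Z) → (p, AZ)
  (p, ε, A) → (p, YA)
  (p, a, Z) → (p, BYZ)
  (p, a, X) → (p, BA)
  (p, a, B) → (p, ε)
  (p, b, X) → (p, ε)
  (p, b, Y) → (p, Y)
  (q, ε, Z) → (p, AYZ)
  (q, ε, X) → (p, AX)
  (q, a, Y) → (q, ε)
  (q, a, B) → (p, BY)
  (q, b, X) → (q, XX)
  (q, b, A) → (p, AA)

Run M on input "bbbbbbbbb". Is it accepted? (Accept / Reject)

Reject

No computation consumes all input and reaches a final state.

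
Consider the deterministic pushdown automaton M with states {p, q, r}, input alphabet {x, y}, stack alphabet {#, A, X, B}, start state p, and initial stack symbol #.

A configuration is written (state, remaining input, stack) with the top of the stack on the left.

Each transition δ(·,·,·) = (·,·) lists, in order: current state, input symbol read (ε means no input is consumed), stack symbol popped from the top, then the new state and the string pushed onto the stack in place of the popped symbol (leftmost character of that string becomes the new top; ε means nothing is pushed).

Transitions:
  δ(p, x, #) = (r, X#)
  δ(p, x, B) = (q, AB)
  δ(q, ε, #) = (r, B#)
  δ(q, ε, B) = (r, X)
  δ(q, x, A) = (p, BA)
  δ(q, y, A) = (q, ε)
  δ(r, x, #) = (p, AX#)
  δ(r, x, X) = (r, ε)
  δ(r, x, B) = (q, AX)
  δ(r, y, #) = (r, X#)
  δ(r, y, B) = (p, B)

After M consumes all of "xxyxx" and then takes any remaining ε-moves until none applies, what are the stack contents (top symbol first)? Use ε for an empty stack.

AX#

(p, xxyxx, #)
  read x, top #: go to r, push X# → (r, xyxx, X#)
  read x, top X: go to r, push ε → (r, yxx, #)
  read y, top #: go to r, push X# → (r, xx, X#)
  read x, top X: go to r, push ε → (r, x, #)
  read x, top #: go to p, push AX# → (p, ε, AX#)
All input consumed in state p with stack AX#.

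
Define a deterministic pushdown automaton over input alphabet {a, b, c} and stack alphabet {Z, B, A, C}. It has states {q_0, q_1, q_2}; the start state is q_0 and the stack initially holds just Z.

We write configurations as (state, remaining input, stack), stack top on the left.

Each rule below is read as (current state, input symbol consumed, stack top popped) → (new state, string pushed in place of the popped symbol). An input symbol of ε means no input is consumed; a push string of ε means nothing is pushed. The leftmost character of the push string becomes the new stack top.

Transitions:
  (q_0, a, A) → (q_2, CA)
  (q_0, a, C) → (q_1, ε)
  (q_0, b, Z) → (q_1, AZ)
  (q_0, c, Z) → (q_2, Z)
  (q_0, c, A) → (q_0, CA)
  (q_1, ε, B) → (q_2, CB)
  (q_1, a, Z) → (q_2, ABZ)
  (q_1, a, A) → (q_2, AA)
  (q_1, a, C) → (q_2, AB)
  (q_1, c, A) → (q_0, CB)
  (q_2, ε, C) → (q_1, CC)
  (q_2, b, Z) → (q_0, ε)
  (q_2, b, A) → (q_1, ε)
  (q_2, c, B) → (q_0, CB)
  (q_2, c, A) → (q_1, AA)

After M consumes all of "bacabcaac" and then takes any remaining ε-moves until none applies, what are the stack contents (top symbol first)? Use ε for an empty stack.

(q_0, bacabcaac, Z) ⊢ (q_1, acabcaac, AZ) ⊢ (q_2, cabcaac, AAZ) ⊢ (q_1, abcaac, AAAZ) ⊢ (q_2, bcaac, AAAAZ) ⊢ (q_1, caac, AAAZ) ⊢ (q_0, aac, CBAAZ) ⊢ (q_1, ac, BAAZ) ⊢ (q_2, ac, CBAAZ) ⊢ (q_1, ac, CCBAAZ) ⊢ (q_2, c, ABCBAAZ) ⊢ (q_1, ε, AABCBAAZ)
All input consumed in state q_1 with stack AABCBAAZ.

AABCBAAZ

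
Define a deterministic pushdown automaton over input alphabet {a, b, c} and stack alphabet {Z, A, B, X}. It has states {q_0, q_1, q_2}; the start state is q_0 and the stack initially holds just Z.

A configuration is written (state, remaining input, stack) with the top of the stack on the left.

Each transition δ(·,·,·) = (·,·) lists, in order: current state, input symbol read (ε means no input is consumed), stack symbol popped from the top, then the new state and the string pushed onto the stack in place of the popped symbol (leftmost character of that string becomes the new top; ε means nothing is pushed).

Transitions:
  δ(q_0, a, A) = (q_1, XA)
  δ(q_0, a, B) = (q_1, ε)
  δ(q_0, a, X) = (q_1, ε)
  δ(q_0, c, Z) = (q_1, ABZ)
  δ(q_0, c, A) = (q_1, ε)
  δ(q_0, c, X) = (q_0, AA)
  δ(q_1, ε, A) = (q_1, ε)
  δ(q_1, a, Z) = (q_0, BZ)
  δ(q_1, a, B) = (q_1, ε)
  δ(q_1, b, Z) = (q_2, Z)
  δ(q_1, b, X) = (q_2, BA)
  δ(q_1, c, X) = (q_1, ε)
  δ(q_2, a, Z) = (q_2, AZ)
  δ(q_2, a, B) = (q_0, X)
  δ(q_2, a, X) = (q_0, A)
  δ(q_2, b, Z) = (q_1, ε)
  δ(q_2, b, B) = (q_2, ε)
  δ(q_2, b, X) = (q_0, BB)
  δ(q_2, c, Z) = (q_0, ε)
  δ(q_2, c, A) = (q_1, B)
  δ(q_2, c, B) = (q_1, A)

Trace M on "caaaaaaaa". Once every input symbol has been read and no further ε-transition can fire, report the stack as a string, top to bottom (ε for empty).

BZ

(q_0, caaaaaaaa, Z)
  read c, top Z: go to q_1, push ABZ → (q_1, aaaaaaaa, ABZ)
  ε-move, top A: go to q_1, push ε → (q_1, aaaaaaaa, BZ)
  read a, top B: go to q_1, push ε → (q_1, aaaaaaa, Z)
  read a, top Z: go to q_0, push BZ → (q_0, aaaaaa, BZ)
  read a, top B: go to q_1, push ε → (q_1, aaaaa, Z)
  read a, top Z: go to q_0, push BZ → (q_0, aaaa, BZ)
  read a, top B: go to q_1, push ε → (q_1, aaa, Z)
  read a, top Z: go to q_0, push BZ → (q_0, aa, BZ)
  read a, top B: go to q_1, push ε → (q_1, a, Z)
  read a, top Z: go to q_0, push BZ → (q_0, ε, BZ)
All input consumed in state q_0 with stack BZ.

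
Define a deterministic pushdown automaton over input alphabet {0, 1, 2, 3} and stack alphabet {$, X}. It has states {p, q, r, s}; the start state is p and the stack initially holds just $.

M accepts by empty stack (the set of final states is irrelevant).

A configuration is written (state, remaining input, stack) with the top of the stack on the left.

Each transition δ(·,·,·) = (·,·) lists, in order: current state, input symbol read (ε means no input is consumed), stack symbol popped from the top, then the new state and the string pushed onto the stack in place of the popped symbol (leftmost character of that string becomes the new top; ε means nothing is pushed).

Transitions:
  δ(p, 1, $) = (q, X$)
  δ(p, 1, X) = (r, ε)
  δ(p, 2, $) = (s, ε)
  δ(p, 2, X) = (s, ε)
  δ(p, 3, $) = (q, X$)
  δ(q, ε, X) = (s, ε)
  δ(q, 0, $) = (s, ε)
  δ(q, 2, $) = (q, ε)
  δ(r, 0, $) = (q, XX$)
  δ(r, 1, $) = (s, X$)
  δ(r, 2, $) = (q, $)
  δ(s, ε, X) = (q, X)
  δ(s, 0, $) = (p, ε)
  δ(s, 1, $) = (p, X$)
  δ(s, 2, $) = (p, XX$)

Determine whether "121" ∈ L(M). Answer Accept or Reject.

Reject

(p, 121, $)
  read 1, top $: go to q, push X$ → (q, 21, X$)
  ε-move, top X: go to s, push ε → (s, 21, $)
  read 2, top $: go to p, push XX$ → (p, 1, XX$)
  read 1, top X: go to r, push ε → (r, ε, X$)
All input consumed; stack is X$, not empty, and no further ε-move applies.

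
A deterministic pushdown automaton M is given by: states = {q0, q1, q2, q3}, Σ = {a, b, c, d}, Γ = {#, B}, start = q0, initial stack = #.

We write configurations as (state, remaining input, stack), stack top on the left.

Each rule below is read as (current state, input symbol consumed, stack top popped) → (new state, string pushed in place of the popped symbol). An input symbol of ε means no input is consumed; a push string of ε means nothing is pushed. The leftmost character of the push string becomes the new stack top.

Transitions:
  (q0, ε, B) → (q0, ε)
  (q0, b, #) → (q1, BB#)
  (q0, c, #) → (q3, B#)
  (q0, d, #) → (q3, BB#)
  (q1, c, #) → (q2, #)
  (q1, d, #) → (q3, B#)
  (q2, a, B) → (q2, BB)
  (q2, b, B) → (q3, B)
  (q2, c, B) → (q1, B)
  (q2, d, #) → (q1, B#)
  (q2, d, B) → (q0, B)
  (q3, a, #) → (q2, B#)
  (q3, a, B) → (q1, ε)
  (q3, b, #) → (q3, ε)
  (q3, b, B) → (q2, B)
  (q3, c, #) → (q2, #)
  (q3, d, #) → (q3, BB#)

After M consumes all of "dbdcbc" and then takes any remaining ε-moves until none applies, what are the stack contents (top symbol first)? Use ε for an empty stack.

(q0, dbdcbc, #) ⊢ (q3, bdcbc, BB#) ⊢ (q2, dcbc, BB#) ⊢ (q0, cbc, BB#) ⊢ (q0, cbc, B#) ⊢ (q0, cbc, #) ⊢ (q3, bc, B#) ⊢ (q2, c, B#) ⊢ (q1, ε, B#)
All input consumed in state q1 with stack B#.

B#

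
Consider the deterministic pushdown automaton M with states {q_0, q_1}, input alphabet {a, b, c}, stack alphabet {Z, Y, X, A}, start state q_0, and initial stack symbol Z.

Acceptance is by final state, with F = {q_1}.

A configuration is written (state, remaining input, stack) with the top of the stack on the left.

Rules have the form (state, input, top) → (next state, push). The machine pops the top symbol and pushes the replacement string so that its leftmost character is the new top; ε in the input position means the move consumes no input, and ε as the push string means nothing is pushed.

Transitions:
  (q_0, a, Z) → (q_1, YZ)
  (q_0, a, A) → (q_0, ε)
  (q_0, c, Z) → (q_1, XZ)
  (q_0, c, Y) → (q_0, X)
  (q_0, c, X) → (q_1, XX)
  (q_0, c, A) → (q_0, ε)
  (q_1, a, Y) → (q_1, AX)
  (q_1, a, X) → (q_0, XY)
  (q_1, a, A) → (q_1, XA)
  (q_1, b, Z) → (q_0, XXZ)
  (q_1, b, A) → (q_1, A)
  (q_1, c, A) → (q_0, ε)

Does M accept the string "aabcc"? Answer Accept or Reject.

(q_0, aabcc, Z) ⊢ (q_1, abcc, YZ) ⊢ (q_1, bcc, AXZ) ⊢ (q_1, cc, AXZ) ⊢ (q_0, c, XZ) ⊢ (q_1, ε, XXZ)
All input consumed; state q_1 ∈ F.

Accept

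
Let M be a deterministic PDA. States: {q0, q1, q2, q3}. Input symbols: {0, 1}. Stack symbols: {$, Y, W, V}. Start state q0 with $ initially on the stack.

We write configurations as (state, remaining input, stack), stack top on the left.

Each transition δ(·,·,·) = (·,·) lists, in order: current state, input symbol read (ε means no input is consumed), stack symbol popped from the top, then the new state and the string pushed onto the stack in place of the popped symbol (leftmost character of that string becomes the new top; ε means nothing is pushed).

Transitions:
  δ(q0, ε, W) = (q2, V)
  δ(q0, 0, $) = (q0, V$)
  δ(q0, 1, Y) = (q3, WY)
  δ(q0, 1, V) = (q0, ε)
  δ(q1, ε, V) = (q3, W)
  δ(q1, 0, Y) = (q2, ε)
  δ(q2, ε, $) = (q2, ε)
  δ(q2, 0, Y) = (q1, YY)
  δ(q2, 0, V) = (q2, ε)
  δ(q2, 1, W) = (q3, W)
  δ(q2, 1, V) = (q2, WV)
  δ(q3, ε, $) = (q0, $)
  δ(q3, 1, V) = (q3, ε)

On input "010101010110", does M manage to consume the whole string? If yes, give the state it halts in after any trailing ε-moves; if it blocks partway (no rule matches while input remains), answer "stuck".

(q0, 010101010110, $)
  read 0, top $: go to q0, push V$ → (q0, 10101010110, V$)
  read 1, top V: go to q0, push ε → (q0, 0101010110, $)
  read 0, top $: go to q0, push V$ → (q0, 101010110, V$)
  read 1, top V: go to q0, push ε → (q0, 01010110, $)
  read 0, top $: go to q0, push V$ → (q0, 1010110, V$)
  read 1, top V: go to q0, push ε → (q0, 010110, $)
  read 0, top $: go to q0, push V$ → (q0, 10110, V$)
  read 1, top V: go to q0, push ε → (q0, 0110, $)
  read 0, top $: go to q0, push V$ → (q0, 110, V$)
  read 1, top V: go to q0, push ε → (q0, 10, $)
No transition for (q0, 1, top $); M blocks with input 10 remaining.

stuck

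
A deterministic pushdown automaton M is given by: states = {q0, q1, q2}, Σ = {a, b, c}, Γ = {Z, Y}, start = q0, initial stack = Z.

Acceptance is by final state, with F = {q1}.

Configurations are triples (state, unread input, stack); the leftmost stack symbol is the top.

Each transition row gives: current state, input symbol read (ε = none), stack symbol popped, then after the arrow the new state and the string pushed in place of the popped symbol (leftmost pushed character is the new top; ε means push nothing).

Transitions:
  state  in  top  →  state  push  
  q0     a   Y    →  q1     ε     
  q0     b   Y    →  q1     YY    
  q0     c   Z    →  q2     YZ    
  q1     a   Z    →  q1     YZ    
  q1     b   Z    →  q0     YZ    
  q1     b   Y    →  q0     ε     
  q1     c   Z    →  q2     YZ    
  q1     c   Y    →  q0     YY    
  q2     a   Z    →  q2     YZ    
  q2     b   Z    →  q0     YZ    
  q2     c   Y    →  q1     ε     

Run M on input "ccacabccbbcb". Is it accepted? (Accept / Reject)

Accept

(q0, ccacabccbbcb, Z)
  read c, top Z: go to q2, push YZ → (q2, cacabccbbcb, YZ)
  read c, top Y: go to q1, push ε → (q1, acabccbbcb, Z)
  read a, top Z: go to q1, push YZ → (q1, cabccbbcb, YZ)
  read c, top Y: go to q0, push YY → (q0, abccbbcb, YYZ)
  read a, top Y: go to q1, push ε → (q1, bccbbcb, YZ)
  read b, top Y: go to q0, push ε → (q0, ccbbcb, Z)
  read c, top Z: go to q2, push YZ → (q2, cbbcb, YZ)
  read c, top Y: go to q1, push ε → (q1, bbcb, Z)
  read b, top Z: go to q0, push YZ → (q0, bcb, YZ)
  read b, top Y: go to q1, push YY → (q1, cb, YYZ)
  read c, top Y: go to q0, push YY → (q0, b, YYYZ)
  read b, top Y: go to q1, push YY → (q1, ε, YYYYZ)
All input consumed; state q1 ∈ F.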